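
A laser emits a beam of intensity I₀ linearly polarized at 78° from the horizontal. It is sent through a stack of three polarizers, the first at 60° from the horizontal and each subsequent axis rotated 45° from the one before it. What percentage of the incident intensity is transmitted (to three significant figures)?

≈ 22.6%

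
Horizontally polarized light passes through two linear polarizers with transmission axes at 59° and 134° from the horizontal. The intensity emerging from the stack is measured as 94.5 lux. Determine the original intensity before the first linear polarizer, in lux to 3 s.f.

I₁ = I₀ cos²(59° − 0°) = I₀ cos²(59°) = 0.2653 I₀.
I₂ = I₁ cos²(134° − 59°) = 0.2653 I₀ · cos²(75°) = 0.01777 I₀.
So 94.5 lux = 0.01777 I₀, giving I₀ = 94.5/0.01777 = 5318 lux.

I₀ ≈ 5320 lux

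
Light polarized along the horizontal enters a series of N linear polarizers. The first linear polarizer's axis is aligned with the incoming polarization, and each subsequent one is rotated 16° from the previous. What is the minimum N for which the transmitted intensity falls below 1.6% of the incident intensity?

N = 54

First polarizer is aligned with the polarization: full transmission.
Each further stage multiplies by cos²(16°) = 0.924.
After N polarizers: T = 0.924^(N−1). Require T < 0.016 ⇒ N−1 > ln(0.016)/ln(0.924) = 52.33, so N−1 ≥ 53 and N = 54.
Check: N=54 gives T = 0.01518 < 0.016; N=53 gives T = 0.01643.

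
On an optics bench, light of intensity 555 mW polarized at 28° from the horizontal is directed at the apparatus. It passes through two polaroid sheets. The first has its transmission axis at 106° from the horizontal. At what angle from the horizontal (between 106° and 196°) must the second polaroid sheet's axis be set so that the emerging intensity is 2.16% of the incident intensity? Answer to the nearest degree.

By Malus's law, I₁ = I₀ cos²(106° − 28°) = I₀ cos²(78°) = 0.04323 I₀.
Need I₂/I₀ = 0.0216, so cos²(θ − 106°) = 0.0216 / 0.04323 = 0.4997.
θ − 106° = arccos(√0.4997) = 45.0°, giving θ ≈ 106 + 45.0 = 151.0°.

θ ≈ 151°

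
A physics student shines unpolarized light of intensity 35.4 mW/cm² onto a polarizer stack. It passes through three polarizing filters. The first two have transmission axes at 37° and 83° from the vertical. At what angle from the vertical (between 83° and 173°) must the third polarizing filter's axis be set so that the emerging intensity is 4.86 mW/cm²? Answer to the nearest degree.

θ ≈ 124°

Unpolarized light through the first polarizer → I₁ = ½ I₀, now polarized at 37°.
I₂ = I₁ cos²(83° − 37°) = 0.5 I₀ · cos²(46°) = 0.2413 I₀.
Target fraction: 4.86 / 35.4 mW/cm² = 0.1373 of I₀.
Need I₃/I₀ = 0.1373, so cos²(θ − 83°) = 0.1373 / 0.2413 = 0.569.
θ − 83° = arccos(√0.569) = 41.0°, giving θ ≈ 83 + 41.0 = 124.0°.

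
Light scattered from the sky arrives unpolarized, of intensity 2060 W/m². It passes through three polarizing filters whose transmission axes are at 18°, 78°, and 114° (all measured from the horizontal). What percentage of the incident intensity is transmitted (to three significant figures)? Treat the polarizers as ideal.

Unpolarized light through the first polarizer → I₁ = 2060 W/m²/2 = 1030 W/m², polarized at 18°.
I₂ = I₁ · cos²(60°) = 1030 · 0.25 = 257.5 W/m².
I₃ = I₂ · cos²(36°) = 257.5 · 0.6545 = 168.5 W/m².
That is 8.181% of the incident intensity.

≈ 8.18%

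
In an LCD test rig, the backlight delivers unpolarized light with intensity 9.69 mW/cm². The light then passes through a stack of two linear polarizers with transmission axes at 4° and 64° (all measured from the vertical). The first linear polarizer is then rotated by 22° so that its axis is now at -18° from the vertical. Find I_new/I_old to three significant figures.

Before rotation:
Unpolarized light through the first polarizer → I₁ = ½ I₀, now polarized at 4°.
I₂ = I₁ cos²(64° − 4°) = 0.5 I₀ · cos²(60°) = 0.125 I₀.
After rotation:
Unpolarized light through the first polarizer → I₁ = ½ I₀, now polarized at -18°.
I₂ = I₁ cos²(64° + 18°) = 0.5 I₀ · cos²(82°) = 0.009685 I₀.
Ratio = 0.009685 / 0.125 = 0.07748.

I_new/I_old ≈ 0.0775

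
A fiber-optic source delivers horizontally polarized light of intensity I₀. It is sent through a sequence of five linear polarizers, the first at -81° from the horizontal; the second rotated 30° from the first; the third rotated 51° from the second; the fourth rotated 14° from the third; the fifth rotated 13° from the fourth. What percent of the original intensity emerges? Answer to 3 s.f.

≈ 0.650%

By Malus's law, I₁ = I₀ cos²(-81° − 0°) = I₀ cos²(81°) = 0.02447 I₀.
I₂ = I₁ cos²(30°) = 0.02447 · 0.75 I₀ = 0.01835 I₀.
I₃ = I₂ cos²(51°) = 0.01835 · 0.396 I₀ = 0.007269 I₀.
I₄ = I₃ cos²(14°) = 0.007269 · 0.9415 I₀ = 0.006843 I₀.
I₅ = I₄ cos²(13°) = 0.006843 · 0.9494 I₀ = 0.006497 I₀.
That is 0.6497% of the incident intensity.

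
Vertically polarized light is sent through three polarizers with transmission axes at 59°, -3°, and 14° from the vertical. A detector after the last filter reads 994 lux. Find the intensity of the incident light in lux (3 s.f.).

I₀ ≈ 1.86e4 lux

I₁ = I₀ cos²(59° − 0°) = I₀ cos²(59°) = 0.2653 I₀.
I₂ = I₁ cos²(-3° − 59°) = 0.2653 I₀ · cos²(62°) = 0.05847 I₀.
I₃ = I₂ cos²(14° + 3°) = 0.05847 I₀ · cos²(17°) = 0.05347 I₀.
So 994 lux = 0.05347 I₀, giving I₀ = 994/0.05347 = 1.859e+04 lux.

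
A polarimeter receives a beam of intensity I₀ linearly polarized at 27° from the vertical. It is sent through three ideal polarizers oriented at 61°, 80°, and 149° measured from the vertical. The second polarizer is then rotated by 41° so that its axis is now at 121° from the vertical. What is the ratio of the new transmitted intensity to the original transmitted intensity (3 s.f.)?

I_new/I_old ≈ 1.70

Before rotation:
I₁ = I₀ cos²(61° − 27°) = I₀ cos²(34°) = 0.6873 I₀.
I₂ = I₁ cos²(80° − 61°) = 0.6873 I₀ · cos²(19°) = 0.6145 I₀.
I₃ = I₂ cos²(149° − 80°) = 0.6145 I₀ · cos²(69°) = 0.07891 I₀.
After rotation:
I₁ = I₀ cos²(61° − 27°) = I₀ cos²(34°) = 0.6873 I₀.
I₂ = I₁ cos²(121° − 61°) = 0.6873 I₀ · cos²(60°) = 0.1718 I₀.
I₃ = I₂ cos²(149° − 121°) = 0.1718 I₀ · cos²(28°) = 0.134 I₀.
Ratio = 0.134 / 0.07891 = 1.698.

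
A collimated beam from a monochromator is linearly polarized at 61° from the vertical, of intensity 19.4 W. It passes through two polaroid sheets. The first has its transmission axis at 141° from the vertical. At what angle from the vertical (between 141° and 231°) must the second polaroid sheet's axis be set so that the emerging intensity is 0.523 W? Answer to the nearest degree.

θ ≈ 160°

By Malus's law, I₁ = I₀ cos²(141° − 61°) = I₀ cos²(80°) = 0.03015 I₀.
Target fraction: 0.523 / 19.4 W = 0.02696 of I₀.
Need I₂/I₀ = 0.02696, so cos²(θ − 141°) = 0.02696 / 0.03015 = 0.894.
θ − 141° = arccos(√0.894) = 19.0°, giving θ ≈ 141 + 19.0 = 160.0°.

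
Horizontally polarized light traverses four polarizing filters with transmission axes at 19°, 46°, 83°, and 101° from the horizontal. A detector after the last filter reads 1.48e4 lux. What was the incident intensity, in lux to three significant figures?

I₀ ≈ 3.61e4 lux

I₁ = I₀ cos²(19° − 0°) = I₀ cos²(19°) = 0.894 I₀.
I₂ = I₁ cos²(46° − 19°) = 0.894 I₀ · cos²(27°) = 0.7097 I₀.
I₃ = I₂ cos²(83° − 46°) = 0.7097 I₀ · cos²(37°) = 0.4527 I₀.
I₄ = I₃ cos²(101° − 83°) = 0.4527 I₀ · cos²(18°) = 0.4095 I₀.
So 1.48e4 lux = 0.4095 I₀, giving I₀ = 1.48e4/0.4095 = 3.615e+04 lux.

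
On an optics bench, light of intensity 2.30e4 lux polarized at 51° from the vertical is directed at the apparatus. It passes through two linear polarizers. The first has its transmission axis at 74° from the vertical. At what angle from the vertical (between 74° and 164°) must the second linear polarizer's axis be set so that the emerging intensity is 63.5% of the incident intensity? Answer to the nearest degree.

θ ≈ 104°

I₁ = I₀ cos²(74° − 51°) = I₀ cos²(23°) = 0.8473 I₀.
Need I₂/I₀ = 0.635, so cos²(θ − 74°) = 0.635 / 0.8473 = 0.7494.
θ − 74° = arccos(√0.7494) = 30.0°, giving θ ≈ 74 + 30.0 = 104.0°.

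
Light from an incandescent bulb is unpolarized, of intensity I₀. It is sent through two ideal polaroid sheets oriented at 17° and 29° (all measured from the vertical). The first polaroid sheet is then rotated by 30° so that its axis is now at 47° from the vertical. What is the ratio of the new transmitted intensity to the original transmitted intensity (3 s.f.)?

I_new/I_old ≈ 0.945

Before rotation:
Unpolarized light through the first polarizer → I₁ = ½ I₀, now polarized at 17°.
I₂ = I₁ cos²(29° − 17°) = 0.5 I₀ · cos²(12°) = 0.4784 I₀.
After rotation:
Unpolarized light through the first polarizer → I₁ = ½ I₀, now polarized at 47°.
I₂ = I₁ cos²(29° − 47°) = 0.5 I₀ · cos²(18°) = 0.4523 I₀.
Ratio = 0.4523 / 0.4784 = 0.9454.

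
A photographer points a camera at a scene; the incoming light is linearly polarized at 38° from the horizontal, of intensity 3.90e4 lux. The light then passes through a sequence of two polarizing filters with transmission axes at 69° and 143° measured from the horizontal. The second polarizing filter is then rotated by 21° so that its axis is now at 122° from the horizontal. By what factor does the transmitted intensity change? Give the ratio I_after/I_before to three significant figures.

Before rotation:
I₁ = I₀ cos²(69° − 38°) = I₀ cos²(31°) = 0.7347 I₀.
I₂ = I₁ cos²(143° − 69°) = 0.7347 I₀ · cos²(74°) = 0.05582 I₀.
After rotation:
I₁ = I₀ cos²(69° − 38°) = I₀ cos²(31°) = 0.7347 I₀.
I₂ = I₁ cos²(122° − 69°) = 0.7347 I₀ · cos²(53°) = 0.2661 I₀.
Ratio = 0.2661 / 0.05582 = 4.767.

I_new/I_old ≈ 4.77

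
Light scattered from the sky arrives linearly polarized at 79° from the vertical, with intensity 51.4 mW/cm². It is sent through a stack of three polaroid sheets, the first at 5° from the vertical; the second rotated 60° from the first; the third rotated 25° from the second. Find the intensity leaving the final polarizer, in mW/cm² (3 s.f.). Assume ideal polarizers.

I ≈ 0.802 mW/cm²

I₁ = 51.4 mW/cm² · cos²(74°) = 3.905 mW/cm².
I₂ = I₁ · cos²(60°) = 3.905 · 0.25 = 0.9763 mW/cm².
I₃ = I₂ · cos²(25°) = 0.9763 · 0.8214 = 0.8019 mW/cm².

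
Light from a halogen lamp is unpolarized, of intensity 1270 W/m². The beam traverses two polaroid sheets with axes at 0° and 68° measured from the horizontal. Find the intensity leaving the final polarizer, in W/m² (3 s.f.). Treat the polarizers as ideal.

Unpolarized light through the first polarizer → I₁ = 1270 W/m²/2 = 635 W/m², polarized at 0°.
I₂ = I₁ · cos²(68°) = 635 · 0.1403 = 89.11 W/m².

I ≈ 89.1 W/m²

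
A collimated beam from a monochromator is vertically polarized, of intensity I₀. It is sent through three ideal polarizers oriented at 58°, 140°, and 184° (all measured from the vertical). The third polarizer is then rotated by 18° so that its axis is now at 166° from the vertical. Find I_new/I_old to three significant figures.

I_new/I_old ≈ 1.56

Before rotation:
By Malus's law, I₁ = I₀ cos²(58° − 0°) = I₀ cos²(58°) = 0.2808 I₀.
I₂ = I₁ cos²(140° − 58°) = 0.2808 I₀ · cos²(82°) = 0.005439 I₀.
I₃ = I₂ cos²(184° − 140°) = 0.005439 I₀ · cos²(44°) = 0.002814 I₀.
After rotation:
I₁ = I₀ cos²(58° − 0°) = I₀ cos²(58°) = 0.2808 I₀.
I₂ = I₁ cos²(140° − 58°) = 0.2808 I₀ · cos²(82°) = 0.005439 I₀.
I₃ = I₂ cos²(166° − 140°) = 0.005439 I₀ · cos²(26°) = 0.004394 I₀.
Ratio = 0.004394 / 0.002814 = 1.561.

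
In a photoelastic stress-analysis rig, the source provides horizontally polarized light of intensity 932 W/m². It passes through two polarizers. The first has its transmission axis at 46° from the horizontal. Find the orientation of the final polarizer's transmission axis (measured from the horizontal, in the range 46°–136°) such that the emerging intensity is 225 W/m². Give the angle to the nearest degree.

θ ≈ 91°

By Malus's law, I₁ = I₀ cos²(46° − 0°) = I₀ cos²(46°) = 0.4826 I₀.
Target fraction: 225 / 932 W/m² = 0.2414 of I₀.
Need I₂/I₀ = 0.2414, so cos²(θ − 46°) = 0.2414 / 0.4826 = 0.5003.
θ − 46° = arccos(√0.5003) = 45.0°, giving θ ≈ 46 + 45.0 = 91.0°.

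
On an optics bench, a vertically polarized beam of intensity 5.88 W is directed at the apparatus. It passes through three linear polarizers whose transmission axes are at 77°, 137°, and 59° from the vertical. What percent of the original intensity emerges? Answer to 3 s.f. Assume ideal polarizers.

≈ 0.0547%

By Malus's law, I₁ = 5.88 W · cos²(77°) = 0.2975 W.
I₂ = I₁ · cos²(60°) = 0.2975 · 0.25 = 0.07439 W.
I₃ = I₂ · cos²(78°) = 0.07439 · 0.04323 = 0.003216 W.
That is 0.05469% of the incident intensity.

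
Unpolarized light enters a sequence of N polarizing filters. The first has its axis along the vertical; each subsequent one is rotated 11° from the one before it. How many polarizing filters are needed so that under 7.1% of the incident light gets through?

N = 54

First polarizer halves the unpolarized light: factor 1/2.
Each further stage multiplies by cos²(11°) = 0.9636.
After N polarizers: T = 0.5·0.9636^(N−1). Require T < 0.071 ⇒ N−1 > ln(0.071/0.5)/ln(0.9636) = 52.63, so N−1 ≥ 53 and N = 54.
Check: N=54 gives T = 0.07003 < 0.071; N=53 gives T = 0.07268.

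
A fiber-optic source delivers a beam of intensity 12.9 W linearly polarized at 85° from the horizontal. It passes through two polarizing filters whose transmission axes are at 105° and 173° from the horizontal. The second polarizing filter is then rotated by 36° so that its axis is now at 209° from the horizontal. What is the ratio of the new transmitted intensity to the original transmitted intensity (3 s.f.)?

I_new/I_old ≈ 0.417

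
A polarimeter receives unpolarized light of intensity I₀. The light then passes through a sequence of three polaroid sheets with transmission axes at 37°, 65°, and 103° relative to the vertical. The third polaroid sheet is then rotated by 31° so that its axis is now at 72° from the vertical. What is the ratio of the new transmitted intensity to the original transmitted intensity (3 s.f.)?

I_new/I_old ≈ 1.59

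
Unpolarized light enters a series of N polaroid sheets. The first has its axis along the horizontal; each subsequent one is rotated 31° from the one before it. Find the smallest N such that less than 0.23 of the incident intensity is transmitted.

First polarizer halves the unpolarized light: factor 1/2.
Each further stage multiplies by cos²(31°) = 0.7347.
After N polarizers: T = 0.5·0.7347^(N−1). Require T < 0.23 ⇒ N−1 > ln(0.23/0.5)/ln(0.7347) = 2.52, so N−1 ≥ 3 and N = 4.
Check: N=4 gives T = 0.1983 < 0.23; N=3 gives T = 0.2699.

N = 4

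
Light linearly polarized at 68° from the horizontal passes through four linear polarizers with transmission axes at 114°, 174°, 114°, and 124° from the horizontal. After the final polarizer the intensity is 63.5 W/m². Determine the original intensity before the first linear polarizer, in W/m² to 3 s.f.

I₁ = I₀ cos²(114° − 68°) = I₀ cos²(46°) = 0.4826 I₀.
I₂ = I₁ cos²(174° − 114°) = 0.4826 I₀ · cos²(60°) = 0.1206 I₀.
I₃ = I₂ cos²(114° − 174°) = 0.1206 I₀ · cos²(60°) = 0.03016 I₀.
I₄ = I₃ cos²(124° − 114°) = 0.03016 I₀ · cos²(10°) = 0.02925 I₀.
So 63.5 W/m² = 0.02925 I₀, giving I₀ = 63.5/0.02925 = 2171 W/m².

I₀ ≈ 2170 W/m²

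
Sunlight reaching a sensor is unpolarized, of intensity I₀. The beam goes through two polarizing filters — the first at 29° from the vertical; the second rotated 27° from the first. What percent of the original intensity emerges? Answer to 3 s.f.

Unpolarized light through the first polarizer → I₁ = ½ I₀, now polarized at 29°.
I₂ = I₁ cos²(27°) = 0.5 · 0.7939 I₀ = 0.3969 I₀.
That is 39.69% of the incident intensity.

≈ 39.7%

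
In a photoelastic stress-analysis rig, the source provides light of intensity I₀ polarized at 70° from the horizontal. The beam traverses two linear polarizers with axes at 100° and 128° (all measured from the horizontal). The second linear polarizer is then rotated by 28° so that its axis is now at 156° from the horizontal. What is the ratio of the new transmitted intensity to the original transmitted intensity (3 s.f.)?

I_new/I_old ≈ 0.401

Before rotation:
By Malus's law, I₁ = I₀ cos²(100° − 70°) = I₀ cos²(30°) = 0.75 I₀.
I₂ = I₁ cos²(128° − 100°) = 0.75 I₀ · cos²(28°) = 0.5847 I₀.
After rotation:
I₁ = I₀ cos²(100° − 70°) = I₀ cos²(30°) = 0.75 I₀.
I₂ = I₁ cos²(156° − 100°) = 0.75 I₀ · cos²(56°) = 0.2345 I₀.
Ratio = 0.2345 / 0.5847 = 0.4011.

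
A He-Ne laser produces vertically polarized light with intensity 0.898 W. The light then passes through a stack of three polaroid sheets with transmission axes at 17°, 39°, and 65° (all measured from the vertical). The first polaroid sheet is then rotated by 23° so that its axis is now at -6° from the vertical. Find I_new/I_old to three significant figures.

I_new/I_old ≈ 0.629

Before rotation:
By Malus's law, I₁ = I₀ cos²(17° − 0°) = I₀ cos²(17°) = 0.9145 I₀.
I₂ = I₁ cos²(39° − 17°) = 0.9145 I₀ · cos²(22°) = 0.7862 I₀.
I₃ = I₂ cos²(65° − 39°) = 0.7862 I₀ · cos²(26°) = 0.6351 I₀.
After rotation:
I₁ = I₀ cos²(-6° − 0°) = I₀ cos²(6°) = 0.9891 I₀.
I₂ = I₁ cos²(39° + 6°) = 0.9891 I₀ · cos²(45°) = 0.4945 I₀.
I₃ = I₂ cos²(65° − 39°) = 0.4945 I₀ · cos²(26°) = 0.3995 I₀.
Ratio = 0.3995 / 0.6351 = 0.629.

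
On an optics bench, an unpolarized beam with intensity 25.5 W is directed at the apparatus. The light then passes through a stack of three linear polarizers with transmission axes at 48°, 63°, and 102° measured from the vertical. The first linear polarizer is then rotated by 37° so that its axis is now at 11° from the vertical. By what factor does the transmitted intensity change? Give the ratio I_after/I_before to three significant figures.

I_new/I_old ≈ 0.406

Before rotation:
Unpolarized light through the first polarizer → I₁ = ½ I₀, now polarized at 48°.
I₂ = I₁ cos²(63° − 48°) = 0.5 I₀ · cos²(15°) = 0.4665 I₀.
I₃ = I₂ cos²(102° − 63°) = 0.4665 I₀ · cos²(39°) = 0.2817 I₀.
After rotation:
Unpolarized light through the first polarizer → I₁ = ½ I₀, now polarized at 11°.
I₂ = I₁ cos²(63° − 11°) = 0.5 I₀ · cos²(52°) = 0.1895 I₀.
I₃ = I₂ cos²(102° − 63°) = 0.1895 I₀ · cos²(39°) = 0.1145 I₀.
Ratio = 0.1145 / 0.2817 = 0.4063.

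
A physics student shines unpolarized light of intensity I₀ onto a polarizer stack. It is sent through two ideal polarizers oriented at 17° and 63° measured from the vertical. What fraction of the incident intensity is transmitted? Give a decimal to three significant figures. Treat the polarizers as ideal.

Unpolarized light through the first polarizer → I₁ = ½ I₀, now polarized at 17°.
I₂ = I₁ cos²(63° − 17°) = 0.5 I₀ · cos²(46°) = 0.2413 I₀.
Transmitted fraction = 0.2413.

≈ 0.241 I₀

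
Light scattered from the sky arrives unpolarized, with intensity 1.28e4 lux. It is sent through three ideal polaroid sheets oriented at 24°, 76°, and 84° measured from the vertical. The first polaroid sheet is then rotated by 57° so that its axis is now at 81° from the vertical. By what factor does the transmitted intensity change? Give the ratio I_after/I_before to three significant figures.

Before rotation:
Unpolarized light through the first polarizer → I₁ = ½ I₀, now polarized at 24°.
I₂ = I₁ cos²(76° − 24°) = 0.5 I₀ · cos²(52°) = 0.1895 I₀.
I₃ = I₂ cos²(84° − 76°) = 0.1895 I₀ · cos²(8°) = 0.1858 I₀.
After rotation:
Unpolarized light through the first polarizer → I₁ = ½ I₀, now polarized at 81°.
I₂ = I₁ cos²(76° − 81°) = 0.5 I₀ · cos²(5°) = 0.4962 I₀.
I₃ = I₂ cos²(84° − 76°) = 0.4962 I₀ · cos²(8°) = 0.4866 I₀.
Ratio = 0.4866 / 0.1858 = 2.618.

I_new/I_old ≈ 2.62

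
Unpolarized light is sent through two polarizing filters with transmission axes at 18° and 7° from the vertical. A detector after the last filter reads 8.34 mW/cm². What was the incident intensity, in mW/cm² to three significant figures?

Unpolarized light through the first polarizer → I₁ = ½ I₀, now polarized at 18°.
I₂ = I₁ cos²(7° − 18°) = 0.5 I₀ · cos²(11°) = 0.4818 I₀.
So 8.34 mW/cm² = 0.4818 I₀, giving I₀ = 8.34/0.4818 = 17.31 mW/cm².

I₀ ≈ 17.3 mW/cm²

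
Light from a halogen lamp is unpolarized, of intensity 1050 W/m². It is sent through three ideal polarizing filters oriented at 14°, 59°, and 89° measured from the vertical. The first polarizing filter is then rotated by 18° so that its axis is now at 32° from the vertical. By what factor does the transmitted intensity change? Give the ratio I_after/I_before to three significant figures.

Before rotation:
Unpolarized light through the first polarizer → I₁ = ½ I₀, now polarized at 14°.
I₂ = I₁ cos²(59° − 14°) = 0.5 I₀ · cos²(45°) = 0.25 I₀.
I₃ = I₂ cos²(89° − 59°) = 0.25 I₀ · cos²(30°) = 0.1875 I₀.
After rotation:
Unpolarized light through the first polarizer → I₁ = ½ I₀, now polarized at 32°.
I₂ = I₁ cos²(59° − 32°) = 0.5 I₀ · cos²(27°) = 0.3969 I₀.
I₃ = I₂ cos²(89° − 59°) = 0.3969 I₀ · cos²(30°) = 0.2977 I₀.
Ratio = 0.2977 / 0.1875 = 1.588.

I_new/I_old ≈ 1.59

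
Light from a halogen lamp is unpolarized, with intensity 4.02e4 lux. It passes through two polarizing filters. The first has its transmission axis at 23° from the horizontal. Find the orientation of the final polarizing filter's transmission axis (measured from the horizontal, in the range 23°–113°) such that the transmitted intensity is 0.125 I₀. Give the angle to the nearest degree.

θ ≈ 83°

Unpolarized light through the first polarizer → I₁ = ½ I₀, now polarized at 23°.
Need I₂/I₀ = 0.125, so cos²(θ − 23°) = 0.125 / 0.5 = 0.25.
θ − 23° = arccos(√0.25) = 60.0°, giving θ ≈ 23 + 60.0 = 83.0°.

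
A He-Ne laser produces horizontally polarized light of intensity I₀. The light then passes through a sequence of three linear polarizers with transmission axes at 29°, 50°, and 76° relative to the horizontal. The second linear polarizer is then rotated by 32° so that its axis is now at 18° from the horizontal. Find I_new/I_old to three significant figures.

I_new/I_old ≈ 0.384

Before rotation:
By Malus's law, I₁ = I₀ cos²(29° − 0°) = I₀ cos²(29°) = 0.765 I₀.
I₂ = I₁ cos²(50° − 29°) = 0.765 I₀ · cos²(21°) = 0.6667 I₀.
I₃ = I₂ cos²(76° − 50°) = 0.6667 I₀ · cos²(26°) = 0.5386 I₀.
After rotation:
I₁ = I₀ cos²(29° − 0°) = I₀ cos²(29°) = 0.765 I₀.
I₂ = I₁ cos²(18° − 29°) = 0.765 I₀ · cos²(11°) = 0.7371 I₀.
I₃ = I₂ cos²(76° − 18°) = 0.7371 I₀ · cos²(58°) = 0.207 I₀.
Ratio = 0.207 / 0.5386 = 0.3843.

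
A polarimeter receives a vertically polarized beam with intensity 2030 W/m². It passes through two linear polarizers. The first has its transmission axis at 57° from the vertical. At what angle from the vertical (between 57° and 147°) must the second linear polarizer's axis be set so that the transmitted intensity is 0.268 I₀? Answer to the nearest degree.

By Malus's law, I₁ = I₀ cos²(57° − 0°) = I₀ cos²(57°) = 0.2966 I₀.
Need I₂/I₀ = 0.268, so cos²(θ − 57°) = 0.268 / 0.2966 = 0.9035.
θ − 57° = arccos(√0.9035) = 18.1°, giving θ ≈ 57 + 18.1 = 75.1°.

θ ≈ 75°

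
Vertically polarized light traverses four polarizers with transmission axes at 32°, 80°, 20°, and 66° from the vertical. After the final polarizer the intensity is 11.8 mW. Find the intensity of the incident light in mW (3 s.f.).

I₀ ≈ 304 mW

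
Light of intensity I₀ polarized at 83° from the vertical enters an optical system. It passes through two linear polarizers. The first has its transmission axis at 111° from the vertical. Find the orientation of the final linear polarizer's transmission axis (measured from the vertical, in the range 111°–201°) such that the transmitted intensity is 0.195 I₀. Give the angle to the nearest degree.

I₁ = I₀ cos²(111° − 83°) = I₀ cos²(28°) = 0.7796 I₀.
Need I₂/I₀ = 0.195, so cos²(θ − 111°) = 0.195 / 0.7796 = 0.2501.
θ − 111° = arccos(√0.2501) = 60.0°, giving θ ≈ 111 + 60.0 = 171.0°.

θ ≈ 171°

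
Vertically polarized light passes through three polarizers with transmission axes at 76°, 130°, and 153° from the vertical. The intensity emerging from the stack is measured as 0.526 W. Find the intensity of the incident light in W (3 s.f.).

By Malus's law, I₁ = I₀ cos²(76° − 0°) = I₀ cos²(76°) = 0.05853 I₀.
I₂ = I₁ cos²(130° − 76°) = 0.05853 I₀ · cos²(54°) = 0.02022 I₀.
I₃ = I₂ cos²(153° − 130°) = 0.02022 I₀ · cos²(23°) = 0.01713 I₀.
So 0.526 W = 0.01713 I₀, giving I₀ = 0.526/0.01713 = 30.7 W.

I₀ ≈ 30.7 W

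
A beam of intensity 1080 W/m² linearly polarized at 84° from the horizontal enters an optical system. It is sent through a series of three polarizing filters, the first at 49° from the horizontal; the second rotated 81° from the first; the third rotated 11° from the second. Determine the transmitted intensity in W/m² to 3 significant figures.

I ≈ 17.1 W/m²

I₁ = 1080 W/m² · cos²(35°) = 724.7 W/m².
I₂ = I₁ · cos²(81°) = 724.7 · 0.02447 = 17.73 W/m².
I₃ = I₂ · cos²(11°) = 17.73 · 0.9636 = 17.09 W/m².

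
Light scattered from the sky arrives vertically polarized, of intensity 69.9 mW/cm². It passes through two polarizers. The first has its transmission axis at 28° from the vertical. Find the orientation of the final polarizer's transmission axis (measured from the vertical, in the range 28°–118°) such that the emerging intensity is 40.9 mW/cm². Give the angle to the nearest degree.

θ ≈ 58°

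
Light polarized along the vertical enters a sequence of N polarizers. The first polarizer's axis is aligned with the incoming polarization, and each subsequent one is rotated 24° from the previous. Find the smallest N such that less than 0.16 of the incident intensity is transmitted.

N = 12

First polarizer is aligned with the polarization: full transmission.
Each further stage multiplies by cos²(24°) = 0.8346.
After N polarizers: T = 0.8346^(N−1). Require T < 0.16 ⇒ N−1 > ln(0.16)/ln(0.8346) = 10.13, so N−1 ≥ 11 and N = 12.
Check: N=12 gives T = 0.1368 < 0.16; N=11 gives T = 0.1639.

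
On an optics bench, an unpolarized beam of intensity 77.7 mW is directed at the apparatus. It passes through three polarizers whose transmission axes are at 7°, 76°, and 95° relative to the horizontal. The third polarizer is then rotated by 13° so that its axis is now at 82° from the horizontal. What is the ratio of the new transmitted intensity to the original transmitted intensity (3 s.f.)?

I_new/I_old ≈ 1.11

Before rotation:
Unpolarized light through the first polarizer → I₁ = ½ I₀, now polarized at 7°.
I₂ = I₁ cos²(76° − 7°) = 0.5 I₀ · cos²(69°) = 0.06421 I₀.
I₃ = I₂ cos²(95° − 76°) = 0.06421 I₀ · cos²(19°) = 0.05741 I₀.
After rotation:
Unpolarized light through the first polarizer → I₁ = ½ I₀, now polarized at 7°.
I₂ = I₁ cos²(76° − 7°) = 0.5 I₀ · cos²(69°) = 0.06421 I₀.
I₃ = I₂ cos²(82° − 76°) = 0.06421 I₀ · cos²(6°) = 0.06351 I₀.
Ratio = 0.06351 / 0.05741 = 1.106.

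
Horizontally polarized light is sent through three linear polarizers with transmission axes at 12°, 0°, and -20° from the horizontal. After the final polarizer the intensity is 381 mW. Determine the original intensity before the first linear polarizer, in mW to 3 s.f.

I₁ = I₀ cos²(12° − 0°) = I₀ cos²(12°) = 0.9568 I₀.
I₂ = I₁ cos²(0° − 12°) = 0.9568 I₀ · cos²(12°) = 0.9154 I₀.
I₃ = I₂ cos²(-20° − 0°) = 0.9154 I₀ · cos²(20°) = 0.8083 I₀.
So 381 mW = 0.8083 I₀, giving I₀ = 381/0.8083 = 471.3 mW.

I₀ ≈ 471 mW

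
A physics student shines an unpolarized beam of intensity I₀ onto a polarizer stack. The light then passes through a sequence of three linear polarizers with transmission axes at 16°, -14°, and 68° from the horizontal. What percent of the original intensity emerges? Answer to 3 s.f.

Unpolarized light through the first polarizer → I₁ = ½ I₀, now polarized at 16°.
I₂ = I₁ cos²(-14° − 16°) = 0.5 I₀ · cos²(30°) = 0.375 I₀.
I₃ = I₂ cos²(68° + 14°) = 0.375 I₀ · cos²(82°) = 0.007263 I₀.
That is 0.7263% of the incident intensity.

≈ 0.726%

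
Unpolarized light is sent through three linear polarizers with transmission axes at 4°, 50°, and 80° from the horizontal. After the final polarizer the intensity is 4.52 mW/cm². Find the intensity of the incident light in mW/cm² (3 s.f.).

Unpolarized light through the first polarizer → I₁ = ½ I₀, now polarized at 4°.
I₂ = I₁ cos²(50° − 4°) = 0.5 I₀ · cos²(46°) = 0.2413 I₀.
I₃ = I₂ cos²(80° − 50°) = 0.2413 I₀ · cos²(30°) = 0.181 I₀.
So 4.52 mW/cm² = 0.181 I₀, giving I₀ = 4.52/0.181 = 24.98 mW/cm².

I₀ ≈ 25.0 mW/cm²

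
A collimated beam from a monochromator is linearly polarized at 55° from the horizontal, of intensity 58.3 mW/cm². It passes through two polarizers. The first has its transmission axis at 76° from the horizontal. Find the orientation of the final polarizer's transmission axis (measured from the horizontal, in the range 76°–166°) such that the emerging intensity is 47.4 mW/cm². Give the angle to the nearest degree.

By Malus's law, I₁ = I₀ cos²(76° − 55°) = I₀ cos²(21°) = 0.8716 I₀.
Target fraction: 47.4 / 58.3 mW/cm² = 0.813 of I₀.
Need I₂/I₀ = 0.813, so cos²(θ − 76°) = 0.813 / 0.8716 = 0.9328.
θ − 76° = arccos(√0.9328) = 15.0°, giving θ ≈ 76 + 15.0 = 91.0°.

θ ≈ 91°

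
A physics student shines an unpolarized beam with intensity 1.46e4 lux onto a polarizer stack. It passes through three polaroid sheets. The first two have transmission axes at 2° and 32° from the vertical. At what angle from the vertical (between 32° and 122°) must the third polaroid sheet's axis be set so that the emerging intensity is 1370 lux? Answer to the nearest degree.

Unpolarized light through the first polarizer → I₁ = ½ I₀, now polarized at 2°.
I₂ = I₁ cos²(32° − 2°) = 0.5 I₀ · cos²(30°) = 0.375 I₀.
Target fraction: 1370 / 1.46e4 lux = 0.09384 of I₀.
Need I₃/I₀ = 0.09384, so cos²(θ − 32°) = 0.09384 / 0.375 = 0.2502.
θ − 32° = arccos(√0.2502) = 60.0°, giving θ ≈ 32 + 60.0 = 92.0°.

θ ≈ 92°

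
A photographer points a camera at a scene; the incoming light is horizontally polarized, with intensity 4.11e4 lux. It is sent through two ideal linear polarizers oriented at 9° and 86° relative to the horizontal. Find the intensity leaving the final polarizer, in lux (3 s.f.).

I₁ = 4.11e4 lux · cos²(9°) = 4.009e+04 lux.
I₂ = I₁ · cos²(77°) = 4.009e+04 · 0.0506 = 2029 lux.

I ≈ 2030 lux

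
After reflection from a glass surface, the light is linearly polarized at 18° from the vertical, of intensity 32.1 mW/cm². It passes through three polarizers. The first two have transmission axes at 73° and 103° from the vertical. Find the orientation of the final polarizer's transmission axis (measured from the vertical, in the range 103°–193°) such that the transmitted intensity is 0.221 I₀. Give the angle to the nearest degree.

θ ≈ 122°

I₁ = I₀ cos²(73° − 18°) = I₀ cos²(55°) = 0.329 I₀.
I₂ = I₁ cos²(103° − 73°) = 0.329 I₀ · cos²(30°) = 0.2467 I₀.
Need I₃/I₀ = 0.221, so cos²(θ − 103°) = 0.221 / 0.2467 = 0.8957.
θ − 103° = arccos(√0.8957) = 18.8°, giving θ ≈ 103 + 18.8 = 121.8°.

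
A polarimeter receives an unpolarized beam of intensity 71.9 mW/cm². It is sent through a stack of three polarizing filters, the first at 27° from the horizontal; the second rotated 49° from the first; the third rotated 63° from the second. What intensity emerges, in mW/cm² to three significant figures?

Unpolarized light through the first polarizer → I₁ = 71.9 mW/cm²/2 = 35.95 mW/cm², polarized at 27°.
I₂ = I₁ · cos²(49°) = 35.95 · 0.4304 = 15.47 mW/cm².
I₃ = I₂ · cos²(63°) = 15.47 · 0.2061 = 3.189 mW/cm².

I ≈ 3.19 mW/cm²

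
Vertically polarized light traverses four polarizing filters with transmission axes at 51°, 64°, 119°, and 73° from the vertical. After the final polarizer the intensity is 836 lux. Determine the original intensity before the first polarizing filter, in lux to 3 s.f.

By Malus's law, I₁ = I₀ cos²(51° − 0°) = I₀ cos²(51°) = 0.396 I₀.
I₂ = I₁ cos²(64° − 51°) = 0.396 I₀ · cos²(13°) = 0.376 I₀.
I₃ = I₂ cos²(119° − 64°) = 0.376 I₀ · cos²(55°) = 0.1237 I₀.
I₄ = I₃ cos²(73° − 119°) = 0.1237 I₀ · cos²(46°) = 0.05969 I₀.
So 836 lux = 0.05969 I₀, giving I₀ = 836/0.05969 = 1.401e+04 lux.

I₀ ≈ 1.40e4 lux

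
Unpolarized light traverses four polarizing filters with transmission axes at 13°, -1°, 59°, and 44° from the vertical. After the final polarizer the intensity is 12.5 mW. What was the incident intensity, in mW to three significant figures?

I₀ ≈ 114 mW

Unpolarized light through the first polarizer → I₁ = ½ I₀, now polarized at 13°.
I₂ = I₁ cos²(-1° − 13°) = 0.5 I₀ · cos²(14°) = 0.4707 I₀.
I₃ = I₂ cos²(59° + 1°) = 0.4707 I₀ · cos²(60°) = 0.1177 I₀.
I₄ = I₃ cos²(44° − 59°) = 0.1177 I₀ · cos²(15°) = 0.1098 I₀.
So 12.5 mW = 0.1098 I₀, giving I₀ = 12.5/0.1098 = 113.8 mW.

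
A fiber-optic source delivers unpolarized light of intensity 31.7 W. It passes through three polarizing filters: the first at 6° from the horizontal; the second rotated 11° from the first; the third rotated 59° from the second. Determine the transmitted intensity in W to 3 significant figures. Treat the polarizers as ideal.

I ≈ 4.05 W

Unpolarized light through the first polarizer → I₁ = 31.7 W/2 = 15.85 W, polarized at 6°.
I₂ = I₁ · cos²(11°) = 15.85 · 0.9636 = 15.27 W.
I₃ = I₂ · cos²(59°) = 15.27 · 0.2653 = 4.051 W.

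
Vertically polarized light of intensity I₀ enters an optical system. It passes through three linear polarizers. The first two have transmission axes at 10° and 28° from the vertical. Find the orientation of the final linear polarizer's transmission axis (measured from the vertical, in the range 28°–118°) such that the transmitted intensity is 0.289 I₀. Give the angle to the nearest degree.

θ ≈ 83°

I₁ = I₀ cos²(10° − 0°) = I₀ cos²(10°) = 0.9698 I₀.
I₂ = I₁ cos²(28° − 10°) = 0.9698 I₀ · cos²(18°) = 0.8772 I₀.
Need I₃/I₀ = 0.289, so cos²(θ − 28°) = 0.289 / 0.8772 = 0.3294.
θ − 28° = arccos(√0.3294) = 55.0°, giving θ ≈ 28 + 55.0 = 83.0°.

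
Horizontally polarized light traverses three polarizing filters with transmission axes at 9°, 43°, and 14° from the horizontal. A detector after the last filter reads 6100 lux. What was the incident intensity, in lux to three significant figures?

By Malus's law, I₁ = I₀ cos²(9° − 0°) = I₀ cos²(9°) = 0.9755 I₀.
I₂ = I₁ cos²(43° − 9°) = 0.9755 I₀ · cos²(34°) = 0.6705 I₀.
I₃ = I₂ cos²(14° − 43°) = 0.6705 I₀ · cos²(29°) = 0.5129 I₀.
So 6100 lux = 0.5129 I₀, giving I₀ = 6100/0.5129 = 1.189e+04 lux.

I₀ ≈ 1.19e4 lux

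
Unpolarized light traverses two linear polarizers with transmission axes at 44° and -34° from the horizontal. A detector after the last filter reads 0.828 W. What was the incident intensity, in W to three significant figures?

I₀ ≈ 38.3 W

Unpolarized light through the first polarizer → I₁ = ½ I₀, now polarized at 44°.
I₂ = I₁ cos²(-34° − 44°) = 0.5 I₀ · cos²(78°) = 0.02161 I₀.
So 0.828 W = 0.02161 I₀, giving I₀ = 0.828/0.02161 = 38.31 W.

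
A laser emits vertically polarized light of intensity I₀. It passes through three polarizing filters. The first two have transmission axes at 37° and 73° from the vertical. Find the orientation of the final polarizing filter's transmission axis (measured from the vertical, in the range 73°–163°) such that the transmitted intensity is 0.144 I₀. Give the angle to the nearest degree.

I₁ = I₀ cos²(37° − 0°) = I₀ cos²(37°) = 0.6378 I₀.
I₂ = I₁ cos²(73° − 37°) = 0.6378 I₀ · cos²(36°) = 0.4175 I₀.
Need I₃/I₀ = 0.144, so cos²(θ − 73°) = 0.144 / 0.4175 = 0.3449.
θ − 73° = arccos(√0.3449) = 54.0°, giving θ ≈ 73 + 54.0 = 127.0°.

θ ≈ 127°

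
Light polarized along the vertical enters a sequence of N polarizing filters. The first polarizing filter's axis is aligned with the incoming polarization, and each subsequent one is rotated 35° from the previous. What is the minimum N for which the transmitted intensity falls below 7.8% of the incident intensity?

N = 8

First polarizer is aligned with the polarization: full transmission.
Each further stage multiplies by cos²(35°) = 0.671.
After N polarizers: T = 0.671^(N−1). Require T < 0.078 ⇒ N−1 > ln(0.078)/ln(0.671) = 6.39, so N−1 ≥ 7 and N = 8.
Check: N=8 gives T = 0.06125 < 0.078; N=7 gives T = 0.09128.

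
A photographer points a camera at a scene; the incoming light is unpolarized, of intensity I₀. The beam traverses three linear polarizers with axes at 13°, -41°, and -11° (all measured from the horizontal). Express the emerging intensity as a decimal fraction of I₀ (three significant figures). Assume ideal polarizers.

≈ 0.130 I₀

Unpolarized light through the first polarizer → I₁ = ½ I₀, now polarized at 13°.
I₂ = I₁ cos²(-41° − 13°) = 0.5 I₀ · cos²(54°) = 0.1727 I₀.
I₃ = I₂ cos²(-11° + 41°) = 0.1727 I₀ · cos²(30°) = 0.1296 I₀.
Transmitted fraction = 0.1296.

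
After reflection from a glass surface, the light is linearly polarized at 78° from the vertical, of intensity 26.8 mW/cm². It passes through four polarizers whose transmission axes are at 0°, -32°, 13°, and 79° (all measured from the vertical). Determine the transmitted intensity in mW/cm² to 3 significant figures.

By Malus's law, I₁ = 26.8 mW/cm² · cos²(78°) = 1.158 mW/cm².
I₂ = I₁ · cos²(32°) = 1.158 · 0.7192 = 0.8332 mW/cm².
I₃ = I₂ · cos²(45°) = 0.8332 · 0.5 = 0.4166 mW/cm².
I₄ = I₃ · cos²(66°) = 0.4166 · 0.1654 = 0.06892 mW/cm².

I ≈ 0.0689 mW/cm²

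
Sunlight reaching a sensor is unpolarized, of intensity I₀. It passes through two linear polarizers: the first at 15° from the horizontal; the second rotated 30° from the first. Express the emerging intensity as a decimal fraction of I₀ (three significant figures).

Unpolarized light through the first polarizer → I₁ = ½ I₀, now polarized at 15°.
I₂ = I₁ cos²(30°) = 0.5 · 0.75 I₀ = 0.375 I₀.
Transmitted fraction = 0.375.

≈ 0.375 I₀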